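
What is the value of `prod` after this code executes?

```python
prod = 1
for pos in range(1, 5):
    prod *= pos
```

Let's trace through this code step by step.

Initialize: prod = 1
Entering loop: for pos in range(1, 5):

After execution: prod = 24
24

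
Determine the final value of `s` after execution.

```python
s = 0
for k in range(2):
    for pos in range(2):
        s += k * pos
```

Let's trace through this code step by step.

Initialize: s = 0
Entering loop: for k in range(2):

After execution: s = 1
1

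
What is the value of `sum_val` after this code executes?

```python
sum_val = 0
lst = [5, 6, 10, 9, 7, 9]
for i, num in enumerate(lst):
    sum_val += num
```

Let's trace through this code step by step.

Initialize: sum_val = 0
Initialize: lst = [5, 6, 10, 9, 7, 9]
Entering loop: for i, num in enumerate(lst):

After execution: sum_val = 46
46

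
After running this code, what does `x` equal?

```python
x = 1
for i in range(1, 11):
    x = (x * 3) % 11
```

Let's trace through this code step by step.

Initialize: x = 1
Entering loop: for i in range(1, 11):

After execution: x = 1
1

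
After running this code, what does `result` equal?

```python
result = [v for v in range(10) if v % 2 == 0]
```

Let's trace through this code step by step.

Initialize: result = [v for v in range(10) if v % 2 == 0]

After execution: result = [0, 2, 4, 6, 8]
[0, 2, 4, 6, 8]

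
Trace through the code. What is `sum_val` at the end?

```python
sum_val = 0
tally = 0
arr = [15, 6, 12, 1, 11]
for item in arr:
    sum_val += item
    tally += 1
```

Let's trace through this code step by step.

Initialize: sum_val = 0
Initialize: tally = 0
Initialize: arr = [15, 6, 12, 1, 11]
Entering loop: for item in arr:

After execution: sum_val = 45
45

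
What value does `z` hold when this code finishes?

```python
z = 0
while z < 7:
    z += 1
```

Let's trace through this code step by step.

Initialize: z = 0
Entering loop: while z < 7:

After execution: z = 7
7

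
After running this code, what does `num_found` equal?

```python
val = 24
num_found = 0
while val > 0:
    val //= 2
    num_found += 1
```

Let's trace through this code step by step.

Initialize: val = 24
Initialize: num_found = 0
Entering loop: while val > 0:

After execution: num_found = 5
5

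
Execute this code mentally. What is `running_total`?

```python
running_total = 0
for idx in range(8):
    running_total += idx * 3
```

Let's trace through this code step by step.

Initialize: running_total = 0
Entering loop: for idx in range(8):

After execution: running_total = 84
84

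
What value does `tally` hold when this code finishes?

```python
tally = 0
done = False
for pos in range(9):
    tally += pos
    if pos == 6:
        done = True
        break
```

Let's trace through this code step by step.

Initialize: tally = 0
Initialize: done = False
Entering loop: for pos in range(9):

After execution: tally = 21
21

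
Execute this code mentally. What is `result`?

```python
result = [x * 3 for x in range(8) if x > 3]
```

Let's trace through this code step by step.

Initialize: result = [x * 3 for x in range(8) if x > 3]

After execution: result = [12, 15, 18, 21]
[12, 15, 18, 21]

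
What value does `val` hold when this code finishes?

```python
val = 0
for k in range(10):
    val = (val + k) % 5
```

Let's trace through this code step by step.

Initialize: val = 0
Entering loop: for k in range(10):

After execution: val = 0
0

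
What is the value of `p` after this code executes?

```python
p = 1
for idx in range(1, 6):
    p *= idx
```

Let's trace through this code step by step.

Initialize: p = 1
Entering loop: for idx in range(1, 6):

After execution: p = 120
120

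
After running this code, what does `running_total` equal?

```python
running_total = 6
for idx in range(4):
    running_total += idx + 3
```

Let's trace through this code step by step.

Initialize: running_total = 6
Entering loop: for idx in range(4):

After execution: running_total = 24
24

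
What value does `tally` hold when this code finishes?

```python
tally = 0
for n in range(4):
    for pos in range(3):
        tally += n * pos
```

Let's trace through this code step by step.

Initialize: tally = 0
Entering loop: for n in range(4):

After execution: tally = 18
18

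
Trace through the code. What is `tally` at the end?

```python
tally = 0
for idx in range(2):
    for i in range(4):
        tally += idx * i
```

Let's trace through this code step by step.

Initialize: tally = 0
Entering loop: for idx in range(2):

After execution: tally = 6
6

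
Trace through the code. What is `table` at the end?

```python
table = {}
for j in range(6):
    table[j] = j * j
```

Let's trace through this code step by step.

Initialize: table = {}
Entering loop: for j in range(6):

After execution: table = {0: 0, 1: 1, 2: 4, 3: 9, 4: 16, 5: 25}
{0: 0, 1: 1, 2: 4, 3: 9, 4: 16, 5: 25}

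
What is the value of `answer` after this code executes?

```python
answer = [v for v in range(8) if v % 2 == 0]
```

Let's trace through this code step by step.

Initialize: answer = [v for v in range(8) if v % 2 == 0]

After execution: answer = [0, 2, 4, 6]
[0, 2, 4, 6]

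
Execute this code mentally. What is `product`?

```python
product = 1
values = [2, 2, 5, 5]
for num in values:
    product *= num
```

Let's trace through this code step by step.

Initialize: product = 1
Initialize: values = [2, 2, 5, 5]
Entering loop: for num in values:

After execution: product = 100
100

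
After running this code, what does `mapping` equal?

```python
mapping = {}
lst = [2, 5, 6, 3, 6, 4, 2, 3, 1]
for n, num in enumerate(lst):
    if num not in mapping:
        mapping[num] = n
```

Let's trace through this code step by step.

Initialize: mapping = {}
Initialize: lst = [2, 5, 6, 3, 6, 4, 2, 3, 1]
Entering loop: for n, num in enumerate(lst):

After execution: mapping = {2: 0, 5: 1, 6: 2, 3: 3, 4: 5, 1: 8}
{2: 0, 5: 1, 6: 2, 3: 3, 4: 5, 1: 8}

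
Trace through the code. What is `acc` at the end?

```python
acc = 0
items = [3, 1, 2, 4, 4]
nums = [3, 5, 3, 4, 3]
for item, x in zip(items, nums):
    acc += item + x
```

Let's trace through this code step by step.

Initialize: acc = 0
Initialize: items = [3, 1, 2, 4, 4]
Initialize: nums = [3, 5, 3, 4, 3]
Entering loop: for item, x in zip(items, nums):

After execution: acc = 32
32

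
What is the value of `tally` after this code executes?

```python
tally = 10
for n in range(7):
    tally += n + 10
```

Let's trace through this code step by step.

Initialize: tally = 10
Entering loop: for n in range(7):

After execution: tally = 101
101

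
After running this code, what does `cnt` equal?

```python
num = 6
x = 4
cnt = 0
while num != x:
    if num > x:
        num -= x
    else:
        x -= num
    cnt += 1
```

Let's trace through this code step by step.

Initialize: num = 6
Initialize: x = 4
Initialize: cnt = 0
Entering loop: while num != x:

After execution: cnt = 2
2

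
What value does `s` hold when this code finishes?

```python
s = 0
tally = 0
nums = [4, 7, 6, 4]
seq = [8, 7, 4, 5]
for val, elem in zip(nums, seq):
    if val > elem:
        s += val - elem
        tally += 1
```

Let's trace through this code step by step.

Initialize: s = 0
Initialize: tally = 0
Initialize: nums = [4, 7, 6, 4]
Initialize: seq = [8, 7, 4, 5]
Entering loop: for val, elem in zip(nums, seq):

After execution: s = 2
2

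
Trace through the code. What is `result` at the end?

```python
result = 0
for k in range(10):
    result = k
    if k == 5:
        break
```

Let's trace through this code step by step.

Initialize: result = 0
Entering loop: for k in range(10):

After execution: result = 5
5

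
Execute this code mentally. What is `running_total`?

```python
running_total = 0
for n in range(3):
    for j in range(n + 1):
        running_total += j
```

Let's trace through this code step by step.

Initialize: running_total = 0
Entering loop: for n in range(3):

After execution: running_total = 4
4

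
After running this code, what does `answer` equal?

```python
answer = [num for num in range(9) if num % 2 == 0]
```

Let's trace through this code step by step.

Initialize: answer = [num for num in range(9) if num % 2 == 0]

After execution: answer = [0, 2, 4, 6, 8]
[0, 2, 4, 6, 8]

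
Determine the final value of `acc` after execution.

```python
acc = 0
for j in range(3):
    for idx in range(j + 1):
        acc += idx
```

Let's trace through this code step by step.

Initialize: acc = 0
Entering loop: for j in range(3):

After execution: acc = 4
4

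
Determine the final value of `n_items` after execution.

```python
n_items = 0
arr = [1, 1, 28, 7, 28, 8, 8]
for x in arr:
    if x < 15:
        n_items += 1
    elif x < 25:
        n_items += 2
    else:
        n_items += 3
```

Let's trace through this code step by step.

Initialize: n_items = 0
Initialize: arr = [1, 1, 28, 7, 28, 8, 8]
Entering loop: for x in arr:

After execution: n_items = 11
11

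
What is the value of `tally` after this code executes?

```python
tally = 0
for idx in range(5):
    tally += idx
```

Let's trace through this code step by step.

Initialize: tally = 0
Entering loop: for idx in range(5):

After execution: tally = 10
10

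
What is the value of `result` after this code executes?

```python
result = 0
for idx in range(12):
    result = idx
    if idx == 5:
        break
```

Let's trace through this code step by step.

Initialize: result = 0
Entering loop: for idx in range(12):

After execution: result = 5
5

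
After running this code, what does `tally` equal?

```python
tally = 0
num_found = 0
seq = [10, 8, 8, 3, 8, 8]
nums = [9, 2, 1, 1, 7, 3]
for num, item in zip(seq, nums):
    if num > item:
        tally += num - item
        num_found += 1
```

Let's trace through this code step by step.

Initialize: tally = 0
Initialize: num_found = 0
Initialize: seq = [10, 8, 8, 3, 8, 8]
Initialize: nums = [9, 2, 1, 1, 7, 3]
Entering loop: for num, item in zip(seq, nums):

After execution: tally = 22
22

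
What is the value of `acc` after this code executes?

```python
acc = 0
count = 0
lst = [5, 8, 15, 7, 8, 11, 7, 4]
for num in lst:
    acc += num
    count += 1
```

Let's trace through this code step by step.

Initialize: acc = 0
Initialize: count = 0
Initialize: lst = [5, 8, 15, 7, 8, 11, 7, 4]
Entering loop: for num in lst:

After execution: acc = 65
65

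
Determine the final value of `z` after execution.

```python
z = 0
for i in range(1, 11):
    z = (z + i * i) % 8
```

Let's trace through this code step by step.

Initialize: z = 0
Entering loop: for i in range(1, 11):

After execution: z = 1
1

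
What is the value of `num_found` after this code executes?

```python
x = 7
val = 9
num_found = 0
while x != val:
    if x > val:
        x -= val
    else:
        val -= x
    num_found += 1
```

Let's trace through this code step by step.

Initialize: x = 7
Initialize: val = 9
Initialize: num_found = 0
Entering loop: while x != val:

After execution: num_found = 5
5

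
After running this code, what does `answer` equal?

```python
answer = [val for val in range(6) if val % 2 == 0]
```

Let's trace through this code step by step.

Initialize: answer = [val for val in range(6) if val % 2 == 0]

After execution: answer = [0, 2, 4]
[0, 2, 4]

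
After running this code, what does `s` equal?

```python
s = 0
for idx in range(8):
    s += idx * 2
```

Let's trace through this code step by step.

Initialize: s = 0
Entering loop: for idx in range(8):

After execution: s = 56
56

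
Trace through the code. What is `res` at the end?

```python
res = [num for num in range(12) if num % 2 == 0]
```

Let's trace through this code step by step.

Initialize: res = [num for num in range(12) if num % 2 == 0]

After execution: res = [0, 2, 4, 6, 8, 10]
[0, 2, 4, 6, 8, 10]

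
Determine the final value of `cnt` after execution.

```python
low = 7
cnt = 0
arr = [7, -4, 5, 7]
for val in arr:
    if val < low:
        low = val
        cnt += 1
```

Let's trace through this code step by step.

Initialize: low = 7
Initialize: cnt = 0
Initialize: arr = [7, -4, 5, 7]
Entering loop: for val in arr:

After execution: cnt = 1
1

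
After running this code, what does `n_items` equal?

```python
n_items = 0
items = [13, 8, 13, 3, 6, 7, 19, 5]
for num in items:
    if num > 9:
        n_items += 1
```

Let's trace through this code step by step.

Initialize: n_items = 0
Initialize: items = [13, 8, 13, 3, 6, 7, 19, 5]
Entering loop: for num in items:

After execution: n_items = 3
3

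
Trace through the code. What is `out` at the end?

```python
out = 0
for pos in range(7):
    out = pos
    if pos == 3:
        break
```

Let's trace through this code step by step.

Initialize: out = 0
Entering loop: for pos in range(7):

After execution: out = 3
3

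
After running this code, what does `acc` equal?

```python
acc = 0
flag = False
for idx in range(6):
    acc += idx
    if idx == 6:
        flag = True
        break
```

Let's trace through this code step by step.

Initialize: acc = 0
Initialize: flag = False
Entering loop: for idx in range(6):

After execution: acc = 15
15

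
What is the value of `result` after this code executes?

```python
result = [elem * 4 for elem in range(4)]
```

Let's trace through this code step by step.

Initialize: result = [elem * 4 for elem in range(4)]

After execution: result = [0, 4, 8, 12]
[0, 4, 8, 12]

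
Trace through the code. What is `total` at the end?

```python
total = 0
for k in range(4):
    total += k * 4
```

Let's trace through this code step by step.

Initialize: total = 0
Entering loop: for k in range(4):

After execution: total = 24
24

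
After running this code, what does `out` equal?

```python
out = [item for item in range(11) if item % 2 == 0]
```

Let's trace through this code step by step.

Initialize: out = [item for item in range(11) if item % 2 == 0]

After execution: out = [0, 2, 4, 6, 8, 10]
[0, 2, 4, 6, 8, 10]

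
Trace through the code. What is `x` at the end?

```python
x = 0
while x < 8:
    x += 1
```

Let's trace through this code step by step.

Initialize: x = 0
Entering loop: while x < 8:

After execution: x = 8
8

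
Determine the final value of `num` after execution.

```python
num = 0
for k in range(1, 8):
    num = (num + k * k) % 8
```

Let's trace through this code step by step.

Initialize: num = 0
Entering loop: for k in range(1, 8):

After execution: num = 4
4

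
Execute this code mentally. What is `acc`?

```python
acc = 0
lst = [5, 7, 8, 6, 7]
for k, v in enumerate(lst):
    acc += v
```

Let's trace through this code step by step.

Initialize: acc = 0
Initialize: lst = [5, 7, 8, 6, 7]
Entering loop: for k, v in enumerate(lst):

After execution: acc = 33
33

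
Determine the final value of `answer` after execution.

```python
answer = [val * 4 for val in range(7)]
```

Let's trace through this code step by step.

Initialize: answer = [val * 4 for val in range(7)]

After execution: answer = [0, 4, 8, 12, 16, 20, 24]
[0, 4, 8, 12, 16, 20, 24]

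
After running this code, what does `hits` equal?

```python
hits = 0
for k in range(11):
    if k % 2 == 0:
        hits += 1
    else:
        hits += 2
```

Let's trace through this code step by step.

Initialize: hits = 0
Entering loop: for k in range(11):

After execution: hits = 16
16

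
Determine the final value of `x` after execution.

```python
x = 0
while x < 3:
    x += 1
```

Let's trace through this code step by step.

Initialize: x = 0
Entering loop: while x < 3:

After execution: x = 3
3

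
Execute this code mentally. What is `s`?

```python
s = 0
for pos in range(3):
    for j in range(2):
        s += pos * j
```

Let's trace through this code step by step.

Initialize: s = 0
Entering loop: for pos in range(3):

After execution: s = 3
3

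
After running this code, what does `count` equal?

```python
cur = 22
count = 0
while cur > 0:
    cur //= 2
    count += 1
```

Let's trace through this code step by step.

Initialize: cur = 22
Initialize: count = 0
Entering loop: while cur > 0:

After execution: count = 5
5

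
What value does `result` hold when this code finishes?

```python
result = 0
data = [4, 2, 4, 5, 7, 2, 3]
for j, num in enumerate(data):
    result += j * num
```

Let's trace through this code step by step.

Initialize: result = 0
Initialize: data = [4, 2, 4, 5, 7, 2, 3]
Entering loop: for j, num in enumerate(data):

After execution: result = 81
81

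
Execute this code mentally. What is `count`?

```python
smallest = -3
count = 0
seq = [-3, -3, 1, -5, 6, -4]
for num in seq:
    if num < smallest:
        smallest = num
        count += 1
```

Let's trace through this code step by step.

Initialize: smallest = -3
Initialize: count = 0
Initialize: seq = [-3, -3, 1, -5, 6, -4]
Entering loop: for num in seq:

After execution: count = 1
1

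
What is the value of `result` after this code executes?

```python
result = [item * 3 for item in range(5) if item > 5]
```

Let's trace through this code step by step.

Initialize: result = [item * 3 for item in range(5) if item > 5]

After execution: result = []
[]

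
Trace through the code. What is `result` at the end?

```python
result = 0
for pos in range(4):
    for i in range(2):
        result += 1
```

Let's trace through this code step by step.

Initialize: result = 0
Entering loop: for pos in range(4):

After execution: result = 8
8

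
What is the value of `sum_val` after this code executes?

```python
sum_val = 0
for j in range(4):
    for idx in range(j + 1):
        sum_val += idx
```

Let's trace through this code step by step.

Initialize: sum_val = 0
Entering loop: for j in range(4):

After execution: sum_val = 10
10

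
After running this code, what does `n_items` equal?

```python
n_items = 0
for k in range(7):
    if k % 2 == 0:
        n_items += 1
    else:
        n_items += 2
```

Let's trace through this code step by step.

Initialize: n_items = 0
Entering loop: for k in range(7):

After execution: n_items = 10
10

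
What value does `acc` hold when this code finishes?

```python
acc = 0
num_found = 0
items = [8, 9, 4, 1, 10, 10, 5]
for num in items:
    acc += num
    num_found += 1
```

Let's trace through this code step by step.

Initialize: acc = 0
Initialize: num_found = 0
Initialize: items = [8, 9, 4, 1, 10, 10, 5]
Entering loop: for num in items:

After execution: acc = 47
47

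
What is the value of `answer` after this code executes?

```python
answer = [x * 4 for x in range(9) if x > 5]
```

Let's trace through this code step by step.

Initialize: answer = [x * 4 for x in range(9) if x > 5]

After execution: answer = [24, 28, 32]
[24, 28, 32]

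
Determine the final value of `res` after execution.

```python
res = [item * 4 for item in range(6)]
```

Let's trace through this code step by step.

Initialize: res = [item * 4 for item in range(6)]

After execution: res = [0, 4, 8, 12, 16, 20]
[0, 4, 8, 12, 16, 20]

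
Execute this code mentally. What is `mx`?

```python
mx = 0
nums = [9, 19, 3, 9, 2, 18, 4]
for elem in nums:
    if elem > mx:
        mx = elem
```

Let's trace through this code step by step.

Initialize: mx = 0
Initialize: nums = [9, 19, 3, 9, 2, 18, 4]
Entering loop: for elem in nums:

After execution: mx = 19
19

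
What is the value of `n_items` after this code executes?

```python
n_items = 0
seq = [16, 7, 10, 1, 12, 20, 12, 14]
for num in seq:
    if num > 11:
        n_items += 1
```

Let's trace through this code step by step.

Initialize: n_items = 0
Initialize: seq = [16, 7, 10, 1, 12, 20, 12, 14]
Entering loop: for num in seq:

After execution: n_items = 5
5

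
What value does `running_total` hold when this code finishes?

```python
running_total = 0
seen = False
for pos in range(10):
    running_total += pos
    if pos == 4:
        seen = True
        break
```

Let's trace through this code step by step.

Initialize: running_total = 0
Initialize: seen = False
Entering loop: for pos in range(10):

After execution: running_total = 10
10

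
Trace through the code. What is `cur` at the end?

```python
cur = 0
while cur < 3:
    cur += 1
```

Let's trace through this code step by step.

Initialize: cur = 0
Entering loop: while cur < 3:

After execution: cur = 3
3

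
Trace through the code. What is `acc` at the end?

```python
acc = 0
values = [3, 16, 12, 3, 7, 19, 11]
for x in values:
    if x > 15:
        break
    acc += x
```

Let's trace through this code step by step.

Initialize: acc = 0
Initialize: values = [3, 16, 12, 3, 7, 19, 11]
Entering loop: for x in values:

After execution: acc = 3
3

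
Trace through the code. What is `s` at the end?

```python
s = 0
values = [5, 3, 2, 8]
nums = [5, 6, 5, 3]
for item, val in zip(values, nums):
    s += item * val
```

Let's trace through this code step by step.

Initialize: s = 0
Initialize: values = [5, 3, 2, 8]
Initialize: nums = [5, 6, 5, 3]
Entering loop: for item, val in zip(values, nums):

After execution: s = 77
77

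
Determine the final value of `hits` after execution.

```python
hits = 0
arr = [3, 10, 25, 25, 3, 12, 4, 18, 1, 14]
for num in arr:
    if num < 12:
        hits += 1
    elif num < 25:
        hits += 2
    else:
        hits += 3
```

Let's trace through this code step by step.

Initialize: hits = 0
Initialize: arr = [3, 10, 25, 25, 3, 12, 4, 18, 1, 14]
Entering loop: for num in arr:

After execution: hits = 17
17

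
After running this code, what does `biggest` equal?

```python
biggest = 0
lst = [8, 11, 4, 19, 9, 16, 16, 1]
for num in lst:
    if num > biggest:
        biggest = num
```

Let's trace through this code step by step.

Initialize: biggest = 0
Initialize: lst = [8, 11, 4, 19, 9, 16, 16, 1]
Entering loop: for num in lst:

After execution: biggest = 19
19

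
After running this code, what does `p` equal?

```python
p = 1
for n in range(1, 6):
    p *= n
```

Let's trace through this code step by step.

Initialize: p = 1
Entering loop: for n in range(1, 6):

After execution: p = 120
120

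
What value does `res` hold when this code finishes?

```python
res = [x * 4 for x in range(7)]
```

Let's trace through this code step by step.

Initialize: res = [x * 4 for x in range(7)]

After execution: res = [0, 4, 8, 12, 16, 20, 24]
[0, 4, 8, 12, 16, 20, 24]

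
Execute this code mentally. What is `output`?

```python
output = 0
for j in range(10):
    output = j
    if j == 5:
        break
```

Let's trace through this code step by step.

Initialize: output = 0
Entering loop: for j in range(10):

After execution: output = 5
5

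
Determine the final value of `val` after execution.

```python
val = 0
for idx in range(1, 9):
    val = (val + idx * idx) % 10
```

Let's trace through this code step by step.

Initialize: val = 0
Entering loop: for idx in range(1, 9):

After execution: val = 4
4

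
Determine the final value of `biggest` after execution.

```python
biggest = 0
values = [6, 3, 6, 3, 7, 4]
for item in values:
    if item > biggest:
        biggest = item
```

Let's trace through this code step by step.

Initialize: biggest = 0
Initialize: values = [6, 3, 6, 3, 7, 4]
Entering loop: for item in values:

After execution: biggest = 7
7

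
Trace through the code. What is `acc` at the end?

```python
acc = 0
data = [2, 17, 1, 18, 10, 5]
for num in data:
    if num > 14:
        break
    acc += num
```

Let's trace through this code step by step.

Initialize: acc = 0
Initialize: data = [2, 17, 1, 18, 10, 5]
Entering loop: for num in data:

After execution: acc = 2
2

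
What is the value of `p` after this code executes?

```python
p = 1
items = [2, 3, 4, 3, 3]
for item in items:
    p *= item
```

Let's trace through this code step by step.

Initialize: p = 1
Initialize: items = [2, 3, 4, 3, 3]
Entering loop: for item in items:

After execution: p = 216
216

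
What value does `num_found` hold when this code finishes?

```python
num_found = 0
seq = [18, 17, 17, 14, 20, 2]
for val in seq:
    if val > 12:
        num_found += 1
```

Let's trace through this code step by step.

Initialize: num_found = 0
Initialize: seq = [18, 17, 17, 14, 20, 2]
Entering loop: for val in seq:

After execution: num_found = 5
5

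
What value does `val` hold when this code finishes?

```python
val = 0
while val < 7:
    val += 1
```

Let's trace through this code step by step.

Initialize: val = 0
Entering loop: while val < 7:

After execution: val = 7
7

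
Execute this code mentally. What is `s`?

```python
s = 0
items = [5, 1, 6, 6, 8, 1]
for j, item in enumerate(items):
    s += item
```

Let's trace through this code step by step.

Initialize: s = 0
Initialize: items = [5, 1, 6, 6, 8, 1]
Entering loop: for j, item in enumerate(items):

After execution: s = 27
27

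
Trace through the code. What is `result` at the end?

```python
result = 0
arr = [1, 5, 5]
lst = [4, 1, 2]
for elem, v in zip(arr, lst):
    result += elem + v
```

Let's trace through this code step by step.

Initialize: result = 0
Initialize: arr = [1, 5, 5]
Initialize: lst = [4, 1, 2]
Entering loop: for elem, v in zip(arr, lst):

After execution: result = 18
18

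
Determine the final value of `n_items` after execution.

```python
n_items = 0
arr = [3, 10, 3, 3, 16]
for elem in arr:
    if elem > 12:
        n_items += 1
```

Let's trace through this code step by step.

Initialize: n_items = 0
Initialize: arr = [3, 10, 3, 3, 16]
Entering loop: for elem in arr:

After execution: n_items = 1
1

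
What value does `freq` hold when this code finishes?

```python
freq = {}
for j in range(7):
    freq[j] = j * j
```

Let's trace through this code step by step.

Initialize: freq = {}
Entering loop: for j in range(7):

After execution: freq = {0: 0, 1: 1, 2: 4, 3: 9, 4: 16, 5: 25, 6: 36}
{0: 0, 1: 1, 2: 4, 3: 9, 4: 16, 5: 25, 6: 36}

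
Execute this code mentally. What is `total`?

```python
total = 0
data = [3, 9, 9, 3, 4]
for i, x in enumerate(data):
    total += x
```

Let's trace through this code step by step.

Initialize: total = 0
Initialize: data = [3, 9, 9, 3, 4]
Entering loop: for i, x in enumerate(data):

After execution: total = 28
28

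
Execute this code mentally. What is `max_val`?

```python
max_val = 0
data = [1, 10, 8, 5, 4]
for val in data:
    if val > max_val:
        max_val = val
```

Let's trace through this code step by step.

Initialize: max_val = 0
Initialize: data = [1, 10, 8, 5, 4]
Entering loop: for val in data:

After execution: max_val = 10
10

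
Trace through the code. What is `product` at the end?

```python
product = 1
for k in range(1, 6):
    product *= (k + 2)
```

Let's trace through this code step by step.

Initialize: product = 1
Entering loop: for k in range(1, 6):

After execution: product = 2520
2520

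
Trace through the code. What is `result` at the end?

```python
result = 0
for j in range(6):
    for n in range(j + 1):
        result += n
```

Let's trace through this code step by step.

Initialize: result = 0
Entering loop: for j in range(6):

After execution: result = 35
35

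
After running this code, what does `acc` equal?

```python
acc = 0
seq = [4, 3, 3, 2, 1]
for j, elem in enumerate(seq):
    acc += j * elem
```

Let's trace through this code step by step.

Initialize: acc = 0
Initialize: seq = [4, 3, 3, 2, 1]
Entering loop: for j, elem in enumerate(seq):

After execution: acc = 19
19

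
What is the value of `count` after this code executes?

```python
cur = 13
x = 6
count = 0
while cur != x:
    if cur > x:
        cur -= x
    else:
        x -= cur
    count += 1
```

Let's trace through this code step by step.

Initialize: cur = 13
Initialize: x = 6
Initialize: count = 0
Entering loop: while cur != x:

After execution: count = 7
7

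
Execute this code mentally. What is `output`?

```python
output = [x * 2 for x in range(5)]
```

Let's trace through this code step by step.

Initialize: output = [x * 2 for x in range(5)]

After execution: output = [0, 2, 4, 6, 8]
[0, 2, 4, 6, 8]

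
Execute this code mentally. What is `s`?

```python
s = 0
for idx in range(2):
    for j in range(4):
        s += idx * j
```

Let's trace through this code step by step.

Initialize: s = 0
Entering loop: for idx in range(2):

After execution: s = 6
6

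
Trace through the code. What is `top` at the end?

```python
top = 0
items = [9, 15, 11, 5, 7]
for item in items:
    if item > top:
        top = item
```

Let's trace through this code step by step.

Initialize: top = 0
Initialize: items = [9, 15, 11, 5, 7]
Entering loop: for item in items:

After execution: top = 15
15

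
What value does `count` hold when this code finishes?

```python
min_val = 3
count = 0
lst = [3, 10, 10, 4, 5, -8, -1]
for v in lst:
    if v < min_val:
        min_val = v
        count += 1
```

Let's trace through this code step by step.

Initialize: min_val = 3
Initialize: count = 0
Initialize: lst = [3, 10, 10, 4, 5, -8, -1]
Entering loop: for v in lst:

After execution: count = 1
1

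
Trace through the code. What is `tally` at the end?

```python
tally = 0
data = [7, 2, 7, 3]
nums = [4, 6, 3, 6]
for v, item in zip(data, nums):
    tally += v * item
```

Let's trace through this code step by step.

Initialize: tally = 0
Initialize: data = [7, 2, 7, 3]
Initialize: nums = [4, 6, 3, 6]
Entering loop: for v, item in zip(data, nums):

After execution: tally = 79
79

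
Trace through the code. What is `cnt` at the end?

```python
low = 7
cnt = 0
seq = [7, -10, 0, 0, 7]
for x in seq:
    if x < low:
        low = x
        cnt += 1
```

Let's trace through this code step by step.

Initialize: low = 7
Initialize: cnt = 0
Initialize: seq = [7, -10, 0, 0, 7]
Entering loop: for x in seq:

After execution: cnt = 1
1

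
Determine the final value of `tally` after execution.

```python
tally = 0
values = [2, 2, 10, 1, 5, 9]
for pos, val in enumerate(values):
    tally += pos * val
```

Let's trace through this code step by step.

Initialize: tally = 0
Initialize: values = [2, 2, 10, 1, 5, 9]
Entering loop: for pos, val in enumerate(values):

After execution: tally = 90
90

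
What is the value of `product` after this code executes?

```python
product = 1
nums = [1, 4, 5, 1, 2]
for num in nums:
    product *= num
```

Let's trace through this code step by step.

Initialize: product = 1
Initialize: nums = [1, 4, 5, 1, 2]
Entering loop: for num in nums:

After execution: product = 40
40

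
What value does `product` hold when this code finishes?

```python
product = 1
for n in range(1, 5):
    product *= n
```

Let's trace through this code step by step.

Initialize: product = 1
Entering loop: for n in range(1, 5):

After execution: product = 24
24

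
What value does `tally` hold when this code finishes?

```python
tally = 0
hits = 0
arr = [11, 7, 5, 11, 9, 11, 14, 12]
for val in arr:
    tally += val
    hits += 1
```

Let's trace through this code step by step.

Initialize: tally = 0
Initialize: hits = 0
Initialize: arr = [11, 7, 5, 11, 9, 11, 14, 12]
Entering loop: for val in arr:

After execution: tally = 80
80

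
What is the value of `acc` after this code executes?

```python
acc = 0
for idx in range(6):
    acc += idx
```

Let's trace through this code step by step.

Initialize: acc = 0
Entering loop: for idx in range(6):

After execution: acc = 15
15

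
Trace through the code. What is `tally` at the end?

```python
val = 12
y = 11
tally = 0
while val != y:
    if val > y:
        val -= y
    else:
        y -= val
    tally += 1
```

Let's trace through this code step by step.

Initialize: val = 12
Initialize: y = 11
Initialize: tally = 0
Entering loop: while val != y:

After execution: tally = 11
11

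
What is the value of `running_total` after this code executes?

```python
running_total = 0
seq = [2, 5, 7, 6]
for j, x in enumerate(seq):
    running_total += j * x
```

Let's trace through this code step by step.

Initialize: running_total = 0
Initialize: seq = [2, 5, 7, 6]
Entering loop: for j, x in enumerate(seq):

After execution: running_total = 37
37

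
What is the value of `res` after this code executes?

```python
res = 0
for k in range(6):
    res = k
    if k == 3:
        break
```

Let's trace through this code step by step.

Initialize: res = 0
Entering loop: for k in range(6):

After execution: res = 3
3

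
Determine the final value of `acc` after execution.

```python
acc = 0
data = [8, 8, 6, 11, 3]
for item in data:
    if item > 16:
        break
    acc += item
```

Let's trace through this code step by step.

Initialize: acc = 0
Initialize: data = [8, 8, 6, 11, 3]
Entering loop: for item in data:

After execution: acc = 36
36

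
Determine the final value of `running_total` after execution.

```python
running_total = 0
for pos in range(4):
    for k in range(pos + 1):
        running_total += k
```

Let's trace through this code step by step.

Initialize: running_total = 0
Entering loop: for pos in range(4):

After execution: running_total = 10
10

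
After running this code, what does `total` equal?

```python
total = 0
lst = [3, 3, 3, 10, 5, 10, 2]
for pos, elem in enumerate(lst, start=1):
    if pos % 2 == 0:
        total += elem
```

Let's trace through this code step by step.

Initialize: total = 0
Initialize: lst = [3, 3, 3, 10, 5, 10, 2]
Entering loop: for pos, elem in enumerate(lst, start=1):

After execution: total = 23
23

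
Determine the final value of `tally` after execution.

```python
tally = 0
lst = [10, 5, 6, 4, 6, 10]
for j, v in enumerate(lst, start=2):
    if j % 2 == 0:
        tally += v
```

Let's trace through this code step by step.

Initialize: tally = 0
Initialize: lst = [10, 5, 6, 4, 6, 10]
Entering loop: for j, v in enumerate(lst, start=2):

After execution: tally = 22
22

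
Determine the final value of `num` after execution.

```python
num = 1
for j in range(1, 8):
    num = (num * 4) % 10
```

Let's trace through this code step by step.

Initialize: num = 1
Entering loop: for j in range(1, 8):

After execution: num = 4
4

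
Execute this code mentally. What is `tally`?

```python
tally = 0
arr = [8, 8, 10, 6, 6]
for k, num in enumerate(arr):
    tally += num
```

Let's trace through this code step by step.

Initialize: tally = 0
Initialize: arr = [8, 8, 10, 6, 6]
Entering loop: for k, num in enumerate(arr):

After execution: tally = 38
38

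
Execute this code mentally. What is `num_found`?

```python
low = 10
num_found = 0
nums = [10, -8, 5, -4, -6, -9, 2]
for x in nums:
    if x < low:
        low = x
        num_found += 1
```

Let's trace through this code step by step.

Initialize: low = 10
Initialize: num_found = 0
Initialize: nums = [10, -8, 5, -4, -6, -9, 2]
Entering loop: for x in nums:

After execution: num_found = 2
2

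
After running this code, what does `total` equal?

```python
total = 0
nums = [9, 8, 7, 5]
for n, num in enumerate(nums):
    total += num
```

Let's trace through this code step by step.

Initialize: total = 0
Initialize: nums = [9, 8, 7, 5]
Entering loop: for n, num in enumerate(nums):

After execution: total = 29
29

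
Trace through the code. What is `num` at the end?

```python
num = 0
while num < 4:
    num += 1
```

Let's trace through this code step by step.

Initialize: num = 0
Entering loop: while num < 4:

After execution: num = 4
4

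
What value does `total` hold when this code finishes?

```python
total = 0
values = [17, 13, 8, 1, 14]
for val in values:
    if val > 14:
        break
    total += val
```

Let's trace through this code step by step.

Initialize: total = 0
Initialize: values = [17, 13, 8, 1, 14]
Entering loop: for val in values:

After execution: total = 0
0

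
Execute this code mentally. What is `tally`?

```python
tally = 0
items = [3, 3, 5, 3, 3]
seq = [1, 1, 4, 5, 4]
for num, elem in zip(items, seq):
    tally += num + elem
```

Let's trace through this code step by step.

Initialize: tally = 0
Initialize: items = [3, 3, 5, 3, 3]
Initialize: seq = [1, 1, 4, 5, 4]
Entering loop: for num, elem in zip(items, seq):

After execution: tally = 32
32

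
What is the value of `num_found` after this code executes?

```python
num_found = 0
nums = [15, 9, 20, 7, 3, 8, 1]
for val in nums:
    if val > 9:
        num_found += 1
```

Let's trace through this code step by step.

Initialize: num_found = 0
Initialize: nums = [15, 9, 20, 7, 3, 8, 1]
Entering loop: for val in nums:

After execution: num_found = 2
2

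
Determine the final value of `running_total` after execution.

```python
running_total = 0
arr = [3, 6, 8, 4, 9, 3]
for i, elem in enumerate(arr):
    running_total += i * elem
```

Let's trace through this code step by step.

Initialize: running_total = 0
Initialize: arr = [3, 6, 8, 4, 9, 3]
Entering loop: for i, elem in enumerate(arr):

After execution: running_total = 85
85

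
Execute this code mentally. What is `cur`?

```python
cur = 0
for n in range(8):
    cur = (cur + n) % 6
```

Let's trace through this code step by step.

Initialize: cur = 0
Entering loop: for n in range(8):

After execution: cur = 4
4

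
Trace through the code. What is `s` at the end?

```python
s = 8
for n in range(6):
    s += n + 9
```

Let's trace through this code step by step.

Initialize: s = 8
Entering loop: for n in range(6):

After execution: s = 77
77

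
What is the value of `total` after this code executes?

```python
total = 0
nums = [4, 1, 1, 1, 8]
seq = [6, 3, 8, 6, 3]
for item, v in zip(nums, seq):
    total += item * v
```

Let's trace through this code step by step.

Initialize: total = 0
Initialize: nums = [4, 1, 1, 1, 8]
Initialize: seq = [6, 3, 8, 6, 3]
Entering loop: for item, v in zip(nums, seq):

After execution: total = 65
65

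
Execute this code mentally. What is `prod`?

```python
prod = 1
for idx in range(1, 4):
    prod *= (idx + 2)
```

Let's trace through this code step by step.

Initialize: prod = 1
Entering loop: for idx in range(1, 4):

After execution: prod = 60
60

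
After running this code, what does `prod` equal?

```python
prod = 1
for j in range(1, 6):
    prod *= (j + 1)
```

Let's trace through this code step by step.

Initialize: prod = 1
Entering loop: for j in range(1, 6):

After execution: prod = 720
720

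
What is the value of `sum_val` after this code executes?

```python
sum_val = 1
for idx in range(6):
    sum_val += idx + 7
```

Let's trace through this code step by step.

Initialize: sum_val = 1
Entering loop: for idx in range(6):

After execution: sum_val = 58
58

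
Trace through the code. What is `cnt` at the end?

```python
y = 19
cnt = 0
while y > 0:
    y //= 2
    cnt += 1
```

Let's trace through this code step by step.

Initialize: y = 19
Initialize: cnt = 0
Entering loop: while y > 0:

After execution: cnt = 5
5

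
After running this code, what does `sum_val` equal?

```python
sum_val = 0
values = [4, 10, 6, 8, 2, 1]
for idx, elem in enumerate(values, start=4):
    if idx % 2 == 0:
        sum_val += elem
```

Let's trace through this code step by step.

Initialize: sum_val = 0
Initialize: values = [4, 10, 6, 8, 2, 1]
Entering loop: for idx, elem in enumerate(values, start=4):

After execution: sum_val = 12
12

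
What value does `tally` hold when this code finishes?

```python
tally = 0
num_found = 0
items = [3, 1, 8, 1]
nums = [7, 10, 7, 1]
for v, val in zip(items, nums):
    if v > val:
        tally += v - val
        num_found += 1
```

Let's trace through this code step by step.

Initialize: tally = 0
Initialize: num_found = 0
Initialize: items = [3, 1, 8, 1]
Initialize: nums = [7, 10, 7, 1]
Entering loop: for v, val in zip(items, nums):

After execution: tally = 1
1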